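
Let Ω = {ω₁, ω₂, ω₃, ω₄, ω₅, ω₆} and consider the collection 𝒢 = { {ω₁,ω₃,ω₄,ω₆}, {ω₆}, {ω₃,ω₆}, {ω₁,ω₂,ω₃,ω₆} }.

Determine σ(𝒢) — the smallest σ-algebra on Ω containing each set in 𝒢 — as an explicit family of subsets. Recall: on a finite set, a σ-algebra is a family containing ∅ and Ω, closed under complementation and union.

σ(𝒢) (64 sets): { ∅, {ω₁}, {ω₂}, {ω₃}, {ω₄}, {ω₅}, {ω₆}, {ω₁,ω₂}, {ω₁,ω₃}, {ω₁,ω₄}, {ω₁,ω₅}, {ω₁,ω₆}, {ω₂,ω₃}, {ω₂,ω₄}, {ω₂,ω₅}, {ω₂,ω₆}, {ω₃,ω₄}, {ω₃,ω₅}, {ω₃,ω₆}, {ω₄,ω₅}, {ω₄,ω₆}, {ω₅,ω₆}, {ω₁,ω₂,ω₃}, {ω₁,ω₂,ω₄}, {ω₁,ω₂,ω₅}, {ω₁,ω₂,ω₆}, {ω₁,ω₃,ω₄}, {ω₁,ω₃,ω₅}, {ω₁,ω₃,ω₆}, {ω₁,ω₄,ω₅}, {ω₁,ω₄,ω₆}, {ω₁,ω₅,ω₆}, {ω₂,ω₃,ω₄}, {ω₂,ω₃,ω₅}, {ω₂,ω₃,ω₆}, {ω₂,ω₄,ω₅}, {ω₂,ω₄,ω₆}, {ω₂,ω₅,ω₆}, {ω₃,ω₄,ω₅}, {ω₃,ω₄,ω₆}, {ω₃,ω₅,ω₆}, {ω₄,ω₅,ω₆}, {ω₁,ω₂,ω₃,ω₄}, {ω₁,ω₂,ω₃,ω₅}, {ω₁,ω₂,ω₃,ω₆}, {ω₁,ω₂,ω₄,ω₅}, {ω₁,ω₂,ω₄,ω₆}, {ω₁,ω₂,ω₅,ω₆}, {ω₁,ω₃,ω₄,ω₅}, {ω₁,ω₃,ω₄,ω₆}, {ω₁,ω₃,ω₅,ω₆}, {ω₁,ω₄,ω₅,ω₆}, {ω₂,ω₃,ω₄,ω₅}, {ω₂,ω₃,ω₄,ω₆}, {ω₂,ω₃,ω₅,ω₆}, {ω₂,ω₄,ω₅,ω₆}, {ω₃,ω₄,ω₅,ω₆}, {ω₁,ω₂,ω₃,ω₄,ω₅}, {ω₁,ω₂,ω₃,ω₄,ω₆}, {ω₁,ω₂,ω₃,ω₅,ω₆}, {ω₁,ω₂,ω₄,ω₅,ω₆}, {ω₁,ω₃,ω₄,ω₅,ω₆}, {ω₂,ω₃,ω₄,ω₅,ω₆}, Ω }

Trace:
Start: 𝒢 ∪ {∅, Ω} = { ∅, {ω₆}, {ω₃,ω₆}, {ω₁,ω₂,ω₃,ω₆}, {ω₁,ω₃,ω₄,ω₆}, Ω }.
Round 1: +5 →
  {ω₂,ω₅}  = {ω₁,ω₃,ω₄,ω₆}ᶜ
  {ω₄,ω₅}  = {ω₁,ω₂,ω₃,ω₆}ᶜ
  {ω₁,ω₂,ω₄,ω₅}  = {ω₃,ω₆}ᶜ
  {ω₁,ω₂,ω₃,ω₄,ω₅}  = {ω₆}ᶜ
  {ω₁,ω₂,ω₃,ω₄,ω₆}  = {ω₁,ω₃,ω₄,ω₆} ∪ {ω₁,ω₂,ω₃,ω₆}
Round 2 adds 9:
  {ω₅}  = {ω₁,ω₂,ω₃,ω₄,ω₆}ᶜ
  {ω₂,ω₄,ω₅}  = {ω₂,ω₅} ∪ {ω₄,ω₅}
  {ω₂,ω₅,ω₆}  = {ω₂,ω₅} ∪ {ω₆}
  {ω₄,ω₅,ω₆}  = {ω₆} ∪ {ω₄,ω₅}
  {ω₂,ω₃,ω₅,ω₆}  = {ω₂,ω₅} ∪ {ω₃,ω₆}
  {ω₃,ω₄,ω₅,ω₆}  = {ω₄,ω₅} ∪ {ω₃,ω₆}
  {ω₁,ω₂,ω₃,ω₅,ω₆}  = {ω₂,ω₅} ∪ {ω₁,ω₂,ω₃,ω₆}
  {ω₁,ω₂,ω₄,ω₅,ω₆}  = {ω₁,ω₂,ω₄,ω₅} ∪ {ω₆}
  {ω₁,ω₃,ω₄,ω₅,ω₆}  = {ω₄,ω₅} ∪ {ω₁,ω₃,ω₄,ω₆}
Round 3: +12 →
  {ω₂}  = {ω₁,ω₃,ω₄,ω₅,ω₆}ᶜ
  {ω₃}  = {ω₁,ω₂,ω₄,ω₅,ω₆}ᶜ
  {ω₄}  = {ω₁,ω₂,ω₃,ω₅,ω₆}ᶜ
  {ω₁,ω₂}  = {ω₃,ω₄,ω₅,ω₆}ᶜ
  {ω₁,ω₄}  = {ω₂,ω₃,ω₅,ω₆}ᶜ
  {ω₅,ω₆}  = {ω₆} ∪ {ω₅}
  {ω₁,ω₂,ω₃}  = {ω₄,ω₅,ω₆}ᶜ
  {ω₁,ω₃,ω₄}  = {ω₂,ω₅,ω₆}ᶜ
  {ω₁,ω₃,ω₆}  = {ω₂,ω₄,ω₅}ᶜ
  {ω₃,ω₅,ω₆}  = {ω₅} ∪ {ω₃,ω₆}
  {ω₂,ω₄,ω₅,ω₆}  = {ω₂,ω₅} ∪ {ω₄,ω₅,ω₆}
  {ω₂,ω₃,ω₄,ω₅,ω₆}  = {ω₂,ω₅} ∪ {ω₃,ω₄,ω₅,ω₆}
Round 4 adds 24:
  {ω₁}  = {ω₂,ω₃,ω₄,ω₅,ω₆}ᶜ
  {ω₁,ω₃}  = {ω₂,ω₄,ω₅,ω₆}ᶜ
  {ω₂,ω₃}  = {ω₂} ∪ {ω₃}
  {ω₂,ω₄}  = {ω₂} ∪ {ω₄}
  {ω₂,ω₆}  = {ω₂} ∪ {ω₆}
  {ω₃,ω₄}  = {ω₃} ∪ {ω₄}
  {ω₃,ω₅}  = {ω₅} ∪ {ω₃}
  {ω₄,ω₆}  = {ω₆} ∪ {ω₄}
  {ω₁,ω₂,ω₄}  = {ω₃,ω₅,ω₆}ᶜ
  {ω₁,ω₂,ω₅}  = {ω₂,ω₅} ∪ {ω₁,ω₂}
  {ω₁,ω₂,ω₆}  = {ω₁,ω₂} ∪ {ω₆}
  {ω₁,ω₄,ω₅}  = {ω₅} ∪ {ω₁,ω₄}
  {ω₁,ω₄,ω₆}  = {ω₆} ∪ {ω₁,ω₄}
  {ω₂,ω₃,ω₅}  = {ω₂,ω₅} ∪ {ω₃}
  {ω₂,ω₃,ω₆}  = {ω₂} ∪ {ω₃,ω₆}
  {ω₃,ω₄,ω₅}  = {ω₄,ω₅} ∪ {ω₃}
  {ω₃,ω₄,ω₆}  = {ω₃,ω₆} ∪ {ω₄}
  {ω₁,ω₂,ω₃,ω₄}  = {ω₅,ω₆}ᶜ
  {ω₁,ω₂,ω₃,ω₅}  = {ω₂,ω₅} ∪ {ω₁,ω₂,ω₃}
  {ω₁,ω₂,ω₅,ω₆}  = {ω₅,ω₆} ∪ {ω₁,ω₂}
  {ω₁,ω₃,ω₄,ω₅}  = {ω₅} ∪ {ω₁,ω₃,ω₄}
  {ω₁,ω₃,ω₅,ω₆}  = {ω₅,ω₆} ∪ {ω₁,ω₃,ω₆}
  {ω₁,ω₄,ω₅,ω₆}  = {ω₅,ω₆} ∪ {ω₁,ω₄}
  {ω₂,ω₃,ω₄,ω₅}  = {ω₃} ∪ {ω₂,ω₄,ω₅}
Round 5: 8 new —
  {ω₁,ω₅}  = {ω₅} ∪ {ω₁}
  {ω₁,ω₆}  = {ω₂,ω₃,ω₄,ω₅}ᶜ
  {ω₁,ω₃,ω₅}  = {ω₁,ω₃} ∪ {ω₃,ω₅}
  {ω₁,ω₅,ω₆}  = {ω₅,ω₆} ∪ {ω₁}
  {ω₂,ω₃,ω₄}  = {ω₃,ω₄} ∪ {ω₂}
  {ω₂,ω₄,ω₆}  = {ω₂} ∪ {ω₄,ω₆}
  {ω₁,ω₂,ω₄,ω₆}  = {ω₃,ω₅}ᶜ
  {ω₂,ω₃,ω₄,ω₆}  = {ω₃,ω₄} ∪ {ω₂,ω₃,ω₆}
Round 6: stable.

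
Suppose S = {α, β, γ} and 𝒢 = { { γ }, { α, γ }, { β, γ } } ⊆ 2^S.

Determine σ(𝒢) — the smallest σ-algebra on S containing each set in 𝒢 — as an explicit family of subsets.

Seed the family with 𝒢 together with ∅ and S: { {}, { γ }, { α, γ }, { β, γ }, S }.
Step 1 adds 3:
  { α }  = S∖{ β, γ }
  { β }  = S∖{ α, γ }
  { α, β }  = S∖{ γ }
  |family| = 8
Step 2: closed — nothing new.

Hence σ(𝒢) has 8 members: { {}, { α }, { β }, { γ }, { α, β }, { α, γ }, { β, γ }, S }.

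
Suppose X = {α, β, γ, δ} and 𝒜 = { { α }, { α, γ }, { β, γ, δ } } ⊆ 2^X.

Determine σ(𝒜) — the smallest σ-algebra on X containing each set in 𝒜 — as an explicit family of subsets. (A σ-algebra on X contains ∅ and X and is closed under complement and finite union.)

Start: 𝒜 ∪ {∅, X} = { ∅, { α }, { α, γ }, { β, γ, δ }, X }.
Step 1: 1 new —
  { β, δ }  = { α, γ }ᶜ
Step 2: +1 →
  { α, β, δ }  = { β, δ } ∪ { α }
Step 3: +1 →
  { γ }  = { α, β, δ }ᶜ
Step 4: closed — nothing new.

σ(𝒜) = { ∅, { α }, { γ }, { α, γ }, { β, δ }, { α, β, δ }, { β, γ, δ }, X }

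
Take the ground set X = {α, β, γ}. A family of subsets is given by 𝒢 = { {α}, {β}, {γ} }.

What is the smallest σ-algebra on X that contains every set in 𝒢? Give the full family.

Start: 𝒢 ∪ {∅, X} = { {}, {α}, {β}, {γ}, X }.
Step 1: 3 new —
  {α, β}  = ᶜ of {γ}
  {α, γ}  = ᶜ of {β}
  {β, γ}  = ᶜ of {α}
  [8 total]
Step 2: already closed under ᶜ and ∪.

Therefore σ(𝒢) = { {}, {α}, {β}, {γ}, {α, β}, {α, γ}, {β, γ}, X } (|σ(𝒢)| = 8).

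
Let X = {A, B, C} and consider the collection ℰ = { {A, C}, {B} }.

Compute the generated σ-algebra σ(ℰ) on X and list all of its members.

σ(ℰ) (4 sets): { {}, {B}, {A, C}, X }

Check:
Begin from { {}, {B}, {A, C}, X } (that is, ℰ plus ∅ and X).
After Step 1 the family is unchanged; done.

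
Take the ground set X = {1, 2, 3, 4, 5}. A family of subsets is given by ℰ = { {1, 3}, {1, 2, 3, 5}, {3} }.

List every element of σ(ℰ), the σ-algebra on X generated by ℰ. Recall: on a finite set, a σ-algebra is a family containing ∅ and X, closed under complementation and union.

Take S₀ = ℰ ∪ {∅, X} = { {}, {3}, {1, 3}, {1, 2, 3, 5}, X }.
Step 1 adds 3:
  {4}  = ᶜ of {1, 2, 3, 5}
  {2, 4, 5}  = ᶜ of {1, 3}
  {1, 2, 4, 5}  = ᶜ of {3}
Step 2. New:
  {3, 4}  = {4} ∪ {3}
  {1, 3, 4}  = {4} ∪ {1, 3}
  {2, 3, 4, 5}  = {3} ∪ {2, 4, 5}
Step 3: 3 new —
  {1}  = ᶜ of {2, 3, 4, 5}
  {2, 5}  = ᶜ of {1, 3, 4}
  {1, 2, 5}  = ᶜ of {3, 4}
Step 4: 2 new —
  {1, 4}  = {4} ∪ {1}
  {2, 3, 5}  = {3} ∪ {2, 5}
Step 5: closed — nothing new.

Hence σ(ℰ) has 16 members: { {}, {1}, {3}, {4}, {1, 3}, {1, 4}, {2, 5}, {3, 4}, {1, 2, 5}, {1, 3, 4}, {2, 3, 5}, {2, 4, 5}, {1, 2, 3, 5}, {1, 2, 4, 5}, {2, 3, 4, 5}, X }.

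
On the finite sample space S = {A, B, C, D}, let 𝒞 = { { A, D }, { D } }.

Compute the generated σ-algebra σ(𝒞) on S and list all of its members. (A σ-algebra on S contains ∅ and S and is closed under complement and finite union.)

Seed the family with 𝒞 together with ∅ and S: { {  }, { D }, { A, D }, S }.
Round 1. New:
  { B, C }  = complement { A, D }
  { A, B, C }  = complement { D }
  — 6 sets.
Round 2 (1 new):
  { B, C, D }  = { B, C } ∪ { D }
  — 7 sets.
Round 3 (1 new):
  { A }  = complement { B, C, D }
  — 8 sets.
Round 4 adds nothing — fixpoint reached.

σ(𝒞) = { {  }, { A }, { D }, { A, D }, { B, C }, { A, B, C }, { B, C, D }, S }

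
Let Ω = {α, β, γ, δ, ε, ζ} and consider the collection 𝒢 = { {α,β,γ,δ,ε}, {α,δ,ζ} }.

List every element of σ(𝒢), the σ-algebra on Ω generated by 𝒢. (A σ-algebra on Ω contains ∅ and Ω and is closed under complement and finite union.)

Take S₀ = 𝒢 ∪ {∅, Ω} = { {}, {α,δ,ζ}, {α,β,γ,δ,ε}, Ω }.
Pass 1 adds 2:
  {ζ}  = complement {α,β,γ,δ,ε}
  {β,γ,ε}  = complement {α,δ,ζ}
  |family| = 6
Pass 2. New:
  {β,γ,ε,ζ}  = {β,γ,ε} ∪ {ζ}
  |family| = 7
Pass 3: 1 new —
  {α,δ}  = complement {β,γ,ε,ζ}
  |family| = 8
Pass 4: no new sets; the family is a σ-algebra.

σ(𝒢) = { {}, {ζ}, {α,δ}, {α,δ,ζ}, {β,γ,ε}, {β,γ,ε,ζ}, {α,β,γ,δ,ε}, Ω }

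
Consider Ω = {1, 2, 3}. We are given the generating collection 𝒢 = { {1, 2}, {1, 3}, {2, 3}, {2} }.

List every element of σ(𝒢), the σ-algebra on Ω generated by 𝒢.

Begin from { ∅, {2}, {1, 2}, {1, 3}, {2, 3}, Ω } (that is, 𝒢 plus ∅ and Ω).
Round 1. New:
  {1}  = complement {2, 3}
  {3}  = complement {1, 2}
  [8 total]
After Round 2 the family is unchanged; done.

Therefore σ(𝒢) = { ∅, {1}, {2}, {3}, {1, 2}, {1, 3}, {2, 3}, Ω } (|σ(𝒢)| = 8).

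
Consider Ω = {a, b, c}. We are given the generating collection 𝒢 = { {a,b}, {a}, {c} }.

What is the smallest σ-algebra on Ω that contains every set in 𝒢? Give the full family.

Initial family (5 sets): { ∅, {a}, {c}, {a,b}, Ω }.
Step 1. New:
  {a,c}  = {c} ∪ {a}
  {b,c}  = {a}ᶜ
  [7 total]
Step 2. New:
  {b}  = {a,c}ᶜ
  [8 total]
Step 3: closed — nothing new.

|σ(𝒢)| = 8.  σ(𝒢) = { ∅, {a}, {b}, {c}, {a,b}, {a,c}, {b,c}, Ω }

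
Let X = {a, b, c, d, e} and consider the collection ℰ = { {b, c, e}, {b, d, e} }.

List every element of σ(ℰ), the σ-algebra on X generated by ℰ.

|σ(ℰ)| = 16.  σ(ℰ) = { ∅, {a}, {c}, {d}, {a, c}, {a, d}, {b, e}, {c, d}, {a, b, e}, {a, c, d}, {b, c, e}, {b, d, e}, {a, b, c, e}, {a, b, d, e}, {b, c, d, e}, X }

Working:
Start: ℰ ∪ {∅, X} = { ∅, {b, c, e}, {b, d, e}, X }.
Step 1. New:
  {a, c}  = ᶜ of {b, d, e}
  {a, d}  = ᶜ of {b, c, e}
  {b, c, d, e}  = {b, d, e} ∪ {b, c, e}
  (now 7)
Step 2 adds 4:
  {a}  = ᶜ of {b, c, d, e}
  {a, c, d}  = {a, d} ∪ {a, c}
  {a, b, c, e}  = {b, c, e} ∪ {a, c}
  {a, b, d, e}  = {a, d} ∪ {b, d, e}
  (now 11)
Step 3 adds 3:
  {c}  = ᶜ of {a, b, d, e}
  {d}  = ᶜ of {a, b, c, e}
  {b, e}  = ᶜ of {a, c, d}
  (now 14)
Step 4. New:
  {c, d}  = {c} ∪ {d}
  {a, b, e}  = {b, e} ∪ {a}
  (now 16)
Step 5: stable.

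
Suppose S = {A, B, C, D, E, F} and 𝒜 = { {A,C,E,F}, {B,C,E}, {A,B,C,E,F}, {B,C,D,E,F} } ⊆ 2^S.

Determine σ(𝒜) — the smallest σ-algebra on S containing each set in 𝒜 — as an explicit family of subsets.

Initial family (6 sets): { {}, {B,C,E}, {A,C,E,F}, {A,B,C,E,F}, {B,C,D,E,F}, S }.
Round 1. New:
  {A}  = complement {B,C,D,E,F}
  {D}  = complement {A,B,C,E,F}
  {B,D}  = complement {A,C,E,F}
  {A,D,F}  = complement {B,C,E}
Round 2 adds 6:
  {A,D}  = {D} ∪ {A}
  {A,B,D}  = {B,D} ∪ {A}
  {A,B,C,E}  = {B,C,E} ∪ {A}
  {A,B,D,F}  = {A,D,F} ∪ {B,D}
  {B,C,D,E}  = {B,C,E} ∪ {D}
  {A,C,D,E,F}  = {A,C,E,F} ∪ {A,D,F}
Round 3 adds 7:
  {B}  = complement {A,C,D,E,F}
  {A,F}  = complement {B,C,D,E}
  {C,E}  = complement {A,B,D,F}
  {D,F}  = complement {A,B,C,E}
  {C,E,F}  = complement {A,B,D}
  {B,C,E,F}  = complement {A,D}
  {A,B,C,D,E}  = {A,B,D} ∪ {B,C,E}
Round 4: 8 new —
  {F}  = complement {A,B,C,D,E}
  {A,B}  = {B} ∪ {A}
  {A,B,F}  = {A,F} ∪ {B}
  {A,C,E}  = {C,E} ∪ {A}
  {B,D,F}  = {B} ∪ {D,F}
  {C,D,E}  = {D} ∪ {C,E}
  {A,C,D,E}  = {A,D} ∪ {C,E}
  {C,D,E,F}  = {C,E,F} ∪ {D}
Round 5: +1 →
  {B,F}  = complement {A,C,D,E}
Round 6: no new sets; the family is a σ-algebra.

|σ(𝒜)| = 32.  σ(𝒜) = { {}, {A}, {B}, {D}, {F}, {A,B}, {A,D}, {A,F}, {B,D}, {B,F}, {C,E}, {D,F}, {A,B,D}, {A,B,F}, {A,C,E}, {A,D,F}, {B,C,E}, {B,D,F}, {C,D,E}, {C,E,F}, {A,B,C,E}, {A,B,D,F}, {A,C,D,E}, {A,C,E,F}, {B,C,D,E}, {B,C,E,F}, {C,D,E,F}, {A,B,C,D,E}, {A,B,C,E,F}, {A,C,D,E,F}, {B,C,D,E,F}, S }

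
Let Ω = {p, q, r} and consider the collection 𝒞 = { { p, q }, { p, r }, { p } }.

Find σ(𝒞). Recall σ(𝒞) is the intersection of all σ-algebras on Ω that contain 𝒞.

Begin from { ∅, { p }, { p, q }, { p, r }, Ω } (that is, 𝒞 plus ∅ and Ω).
Pass 1: 3 new —
  { q }  = ᶜ of { p, r }
  { r }  = ᶜ of { p, q }
  { q, r }  = ᶜ of { p }
  [8 total]
Pass 2: stable.

|σ(𝒞)| = 8.  σ(𝒞) = { ∅, { p }, { q }, { r }, { p, q }, { p, r }, { q, r }, Ω }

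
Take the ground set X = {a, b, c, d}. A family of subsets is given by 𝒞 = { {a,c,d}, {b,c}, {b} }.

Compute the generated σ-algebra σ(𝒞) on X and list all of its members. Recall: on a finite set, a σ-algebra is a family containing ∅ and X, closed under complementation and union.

Begin from { {}, {b}, {b,c}, {a,c,d}, X } (that is, 𝒞 plus ∅ and X).
Iteration 1: +1 →
  {a,d}  = X∖{b,c}
  — 6 sets.
Iteration 2 (1 new):
  {a,b,d}  = {b} ∪ {a,d}
  — 7 sets.
Iteration 3: +1 →
  {c}  = X∖{a,b,d}
  — 8 sets.
Iteration 4: already closed under ᶜ and ∪.

|σ(𝒞)| = 8.  σ(𝒞) = { {}, {b}, {c}, {a,d}, {b,c}, {a,b,d}, {a,c,d}, X }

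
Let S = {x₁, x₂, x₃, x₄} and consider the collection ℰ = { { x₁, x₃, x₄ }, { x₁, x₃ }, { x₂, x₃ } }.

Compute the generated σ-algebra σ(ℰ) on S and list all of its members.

Start: ℰ ∪ {∅, S} = { {}, { x₁, x₃ }, { x₂, x₃ }, { x₁, x₃, x₄ }, S }.
Pass 1: 4 new —
  { x₂ }  = ᶜ of { x₁, x₃, x₄ }
  { x₁, x₄ }  = ᶜ of { x₂, x₃ }
  { x₂, x₄ }  = ᶜ of { x₁, x₃ }
  { x₁, x₂, x₃ }  = { x₂, x₃ } ∪ { x₁, x₃ }
  [9 total]
Pass 2 (3 new):
  { x₄ }  = ᶜ of { x₁, x₂, x₃ }
  { x₁, x₂, x₄ }  = { x₂ } ∪ { x₁, x₄ }
  { x₂, x₃, x₄ }  = { x₂, x₃ } ∪ { x₂, x₄ }
  [12 total]
Pass 3. New:
  { x₁ }  = ᶜ of { x₂, x₃, x₄ }
  { x₃ }  = ᶜ of { x₁, x₂, x₄ }
  [14 total]
Pass 4: +2 →
  { x₁, x₂ }  = { x₂ } ∪ { x₁ }
  { x₃, x₄ }  = { x₃ } ∪ { x₄ }
  [16 total]
Pass 5: stable.

σ(ℰ) = { {}, { x₁ }, { x₂ }, { x₃ }, { x₄ }, { x₁, x₂ }, { x₁, x₃ }, { x₁, x₄ }, { x₂, x₃ }, { x₂, x₄ }, { x₃, x₄ }, { x₁, x₂, x₃ }, { x₁, x₂, x₄ }, { x₁, x₃, x₄ }, { x₂, x₃, x₄ }, S }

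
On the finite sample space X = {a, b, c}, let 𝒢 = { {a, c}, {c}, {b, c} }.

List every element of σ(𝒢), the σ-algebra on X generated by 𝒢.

Begin from { {}, {c}, {a, c}, {b, c}, X } (that is, 𝒢 plus ∅ and X).
Round 1 adds 3:
  {a}  = ᶜ of {b, c}
  {b}  = ᶜ of {a, c}
  {a, b}  = ᶜ of {c}
  — 8 sets.
Round 2: no new sets; the family is a σ-algebra.

|σ(𝒢)| = 8.  σ(𝒢) = { {}, {a}, {b}, {c}, {a, b}, {a, c}, {b, c}, X }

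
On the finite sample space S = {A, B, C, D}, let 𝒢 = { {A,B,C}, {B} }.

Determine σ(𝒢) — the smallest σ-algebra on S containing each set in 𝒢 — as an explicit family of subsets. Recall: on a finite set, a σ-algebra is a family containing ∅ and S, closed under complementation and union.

σ(𝒢) (8 sets): { {}, {B}, {D}, {A,C}, {B,D}, {A,B,C}, {A,C,D}, S }

Trace:
Take S₀ = 𝒢 ∪ {∅, S} = { {}, {B}, {A,B,C}, S }.
Round 1 (2 new):
  {D}  = ᶜ of {A,B,C}
  {A,C,D}  = ᶜ of {B}
  — 6 sets.
Round 2: +1 →
  {B,D}  = {D} ∪ {B}
  — 7 sets.
Round 3 adds 1:
  {A,C}  = ᶜ of {B,D}
  — 8 sets.
Round 4: closed — nothing new.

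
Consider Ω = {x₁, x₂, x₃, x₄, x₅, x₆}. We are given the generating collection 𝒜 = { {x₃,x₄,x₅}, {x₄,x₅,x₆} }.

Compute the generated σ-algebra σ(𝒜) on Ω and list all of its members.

σ(𝒜) = { {}, {x₃}, {x₆}, {x₁,x₂}, {x₃,x₆}, {x₄,x₅}, {x₁,x₂,x₃}, {x₁,x₂,x₆}, {x₃,x₄,x₅}, {x₄,x₅,x₆}, {x₁,x₂,x₃,x₆}, {x₁,x₂,x₄,x₅}, {x₃,x₄,x₅,x₆}, {x₁,x₂,x₃,x₄,x₅}, {x₁,x₂,x₄,x₅,x₆}, Ω }

Check:
Start: 𝒜 ∪ {∅, Ω} = { {}, {x₃,x₄,x₅}, {x₄,x₅,x₆}, Ω }.
Iteration 1 adds 3:
  {x₁,x₂,x₃}  = complement {x₄,x₅,x₆}
  {x₁,x₂,x₆}  = complement {x₃,x₄,x₅}
  {x₃,x₄,x₅,x₆}  = {x₃,x₄,x₅} ∪ {x₄,x₅,x₆}
  |family| = 7
Iteration 2. New:
  {x₁,x₂}  = complement {x₃,x₄,x₅,x₆}
  {x₁,x₂,x₃,x₆}  = {x₁,x₂,x₃} ∪ {x₁,x₂,x₆}
  {x₁,x₂,x₃,x₄,x₅}  = {x₃,x₄,x₅} ∪ {x₁,x₂,x₃}
  {x₁,x₂,x₄,x₅,x₆}  = {x₁,x₂,x₆} ∪ {x₄,x₅,x₆}
  |family| = 11
Iteration 3 (3 new):
  {x₃}  = complement {x₁,x₂,x₄,x₅,x₆}
  {x₆}  = complement {x₁,x₂,x₃,x₄,x₅}
  {x₄,x₅}  = complement {x₁,x₂,x₃,x₆}
  |family| = 14
Iteration 4. New:
  {x₃,x₆}  = {x₃} ∪ {x₆}
  {x₁,x₂,x₄,x₅}  = {x₄,x₅} ∪ {x₁,x₂}
  |family| = 16
Iteration 5: closed — nothing new.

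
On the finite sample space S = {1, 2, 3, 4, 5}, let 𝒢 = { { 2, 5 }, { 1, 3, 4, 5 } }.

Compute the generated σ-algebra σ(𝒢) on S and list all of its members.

Start: 𝒢 ∪ {∅, S} = { ∅, { 2, 5 }, { 1, 3, 4, 5 }, S }.
Round 1: 2 new —
  { 2 }  = S∖{ 1, 3, 4, 5 }
  { 1, 3, 4 }  = S∖{ 2, 5 }
  — 6 sets.
Round 2: 1 new —
  { 1, 2, 3, 4 }  = { 1, 3, 4 } ∪ { 2 }
  — 7 sets.
Round 3. New:
  { 5 }  = S∖{ 1, 2, 3, 4 }
  — 8 sets.
Round 4 adds nothing — fixpoint reached.

σ(𝒢) = { ∅, { 2 }, { 5 }, { 2, 5 }, { 1, 3, 4 }, { 1, 2, 3, 4 }, { 1, 3, 4, 5 }, S }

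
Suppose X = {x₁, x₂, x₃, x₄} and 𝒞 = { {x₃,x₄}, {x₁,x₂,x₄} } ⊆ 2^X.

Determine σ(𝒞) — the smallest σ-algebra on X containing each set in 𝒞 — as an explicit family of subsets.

Begin from { {}, {x₃,x₄}, {x₁,x₂,x₄}, X } (that is, 𝒞 plus ∅ and X).
Pass 1 adds 2:
  {x₃}  = complement {x₁,x₂,x₄}
  {x₁,x₂}  = complement {x₃,x₄}
  — 6 sets.
Pass 2. New:
  {x₁,x₂,x₃}  = {x₃} ∪ {x₁,x₂}
  — 7 sets.
Pass 3 adds 1:
  {x₄}  = complement {x₁,x₂,x₃}
  — 8 sets.
Pass 4: already closed under ᶜ and ∪.

σ(𝒞) = { {}, {x₃}, {x₄}, {x₁,x₂}, {x₃,x₄}, {x₁,x₂,x₃}, {x₁,x₂,x₄}, X }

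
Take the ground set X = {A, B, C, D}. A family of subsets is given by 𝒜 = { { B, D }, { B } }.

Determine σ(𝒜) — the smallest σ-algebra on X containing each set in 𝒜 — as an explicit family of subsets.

Start: 𝒜 ∪ {∅, X} = { {  }, { B }, { B, D }, X }.
Iteration 1: 2 new —
  { A, C }  = complement { B, D }
  { A, C, D }  = complement { B }
Iteration 2: 1 new —
  { A, B, C }  = { A, C } ∪ { B }
Iteration 3: +1 →
  { D }  = complement { A, B, C }
Iteration 4: no new sets; the family is a σ-algebra.

Hence σ(𝒜) has 8 members: { {  }, { B }, { D }, { A, C }, { B, D }, { A, B, C }, { A, C, D }, X }.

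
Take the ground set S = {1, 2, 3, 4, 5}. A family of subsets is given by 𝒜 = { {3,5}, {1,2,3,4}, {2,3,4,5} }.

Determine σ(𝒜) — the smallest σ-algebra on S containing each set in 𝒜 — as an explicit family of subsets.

|σ(𝒜)| = 16.  σ(𝒜) = { {}, {1}, {3}, {5}, {1,3}, {1,5}, {2,4}, {3,5}, {1,2,4}, {1,3,5}, {2,3,4}, {2,4,5}, {1,2,3,4}, {1,2,4,5}, {2,3,4,5}, S }

Derivation:
Initial family (5 sets): { {}, {3,5}, {1,2,3,4}, {2,3,4,5}, S }.
Step 1: +3 →
  {1}  = complement {2,3,4,5}
  {5}  = complement {1,2,3,4}
  {1,2,4}  = complement {3,5}
  |family| = 8
Step 2: 3 new —
  {1,5}  = {5} ∪ {1}
  {1,3,5}  = {3,5} ∪ {1}
  {1,2,4,5}  = {1,2,4} ∪ {5}
  |family| = 11
Step 3: +3 →
  {3}  = complement {1,2,4,5}
  {2,4}  = complement {1,3,5}
  {2,3,4}  = complement {1,5}
  |family| = 14
Step 4 (2 new):
  {1,3}  = {3} ∪ {1}
  {2,4,5}  = {2,4} ∪ {5}
  |family| = 16
After Step 5 the family is unchanged; done.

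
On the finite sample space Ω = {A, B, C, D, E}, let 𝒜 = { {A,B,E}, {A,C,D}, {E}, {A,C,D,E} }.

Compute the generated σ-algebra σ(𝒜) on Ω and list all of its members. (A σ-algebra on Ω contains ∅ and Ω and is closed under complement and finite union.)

Take S₀ = 𝒜 ∪ {∅, Ω} = { {}, {E}, {A,B,E}, {A,C,D}, {A,C,D,E}, Ω }.
Pass 1 (4 new):
  {B}  = Ω∖{A,C,D,E}
  {B,E}  = Ω∖{A,C,D}
  {C,D}  = Ω∖{A,B,E}
  {A,B,C,D}  = Ω∖{E}
Pass 2 adds 3:
  {B,C,D}  = {C,D} ∪ {B}
  {C,D,E}  = {C,D} ∪ {E}
  {B,C,D,E}  = {B,E} ∪ {C,D}
Pass 3 (3 new):
  {A}  = Ω∖{B,C,D,E}
  {A,B}  = Ω∖{C,D,E}
  {A,E}  = Ω∖{B,C,D}
Pass 4: closed — nothing new.

|σ(𝒜)| = 16.  σ(𝒜) = { {}, {A}, {B}, {E}, {A,B}, {A,E}, {B,E}, {C,D}, {A,B,E}, {A,C,D}, {B,C,D}, {C,D,E}, {A,B,C,D}, {A,C,D,E}, {B,C,D,E}, Ω }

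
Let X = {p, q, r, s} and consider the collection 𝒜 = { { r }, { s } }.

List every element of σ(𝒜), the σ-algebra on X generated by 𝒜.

σ(𝒜) = { ∅, { r }, { s }, { p, q }, { r, s }, { p, q, r }, { p, q, s }, X }

Trace:
Initial family (4 sets): { ∅, { r }, { s }, X }.
Round 1 (3 new):
  { r, s }  = { r } ∪ { s }
  { p, q, r }  = complement { s }
  { p, q, s }  = complement { r }
  (now 7)
Round 2: +1 →
  { p, q }  = complement { r, s }
  (now 8)
Round 3: already closed under ᶜ and ∪.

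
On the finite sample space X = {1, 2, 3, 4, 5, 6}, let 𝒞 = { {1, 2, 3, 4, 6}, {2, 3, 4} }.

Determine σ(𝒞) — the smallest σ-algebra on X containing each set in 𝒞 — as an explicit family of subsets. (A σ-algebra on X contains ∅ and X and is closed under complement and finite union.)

Start: 𝒞 ∪ {∅, X} = { ∅, {2, 3, 4}, {1, 2, 3, 4, 6}, X }.
Pass 1: 2 new —
  {5}  = X∖{1, 2, 3, 4, 6}
  {1, 5, 6}  = X∖{2, 3, 4}
  |family| = 6
Pass 2: 1 new —
  {2, 3, 4, 5}  = {2, 3, 4} ∪ {5}
  |family| = 7
Pass 3 (1 new):
  {1, 6}  = X∖{2, 3, 4, 5}
  |family| = 8
Pass 4: no new sets; the family is a σ-algebra.

σ(𝒞) = { ∅, {5}, {1, 6}, {1, 5, 6}, {2, 3, 4}, {2, 3, 4, 5}, {1, 2, 3, 4, 6}, X }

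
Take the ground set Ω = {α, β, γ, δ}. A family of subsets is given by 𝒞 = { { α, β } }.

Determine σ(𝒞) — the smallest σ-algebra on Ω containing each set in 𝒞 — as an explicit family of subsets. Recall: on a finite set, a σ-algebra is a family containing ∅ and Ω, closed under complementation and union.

Take S₀ = 𝒞 ∪ {∅, Ω} = { {  }, { α, β }, Ω }.
Round 1: 1 new —
  { γ, δ }  = { α, β }ᶜ
  — 4 sets.
Round 2: already closed under ᶜ and ∪.

σ(𝒞) = { {  }, { α, β }, { γ, δ }, Ω }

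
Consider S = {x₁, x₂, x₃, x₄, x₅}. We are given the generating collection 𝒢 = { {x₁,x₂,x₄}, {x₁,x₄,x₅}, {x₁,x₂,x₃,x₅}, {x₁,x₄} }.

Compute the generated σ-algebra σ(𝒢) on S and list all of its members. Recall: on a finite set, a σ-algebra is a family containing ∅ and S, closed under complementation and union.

Answer: σ(𝒢) = { ∅, {x₁}, {x₂}, {x₃}, {x₄}, {x₅}, {x₁,x₂}, {x₁,x₃}, {x₁,x₄}, {x₁,x₅}, {x₂,x₃}, {x₂,x₄}, {x₂,x₅}, {x₃,x₄}, {x₃,x₅}, {x₄,x₅}, {x₁,x₂,x₃}, {x₁,x₂,x₄}, {x₁,x₂,x₅}, {x₁,x₃,x₄}, {x₁,x₃,x₅}, {x₁,x₄,x₅}, {x₂,x₃,x₄}, {x₂,x₃,x₅}, {x₂,x₄,x₅}, {x₃,x₄,x₅}, {x₁,x₂,x₃,x₄}, {x₁,x₂,x₃,x₅}, {x₁,x₂,x₄,x₅}, {x₁,x₃,x₄,x₅}, {x₂,x₃,x₄,x₅}, S }

Working:
Take S₀ = 𝒢 ∪ {∅, S} = { ∅, {x₁,x₄}, {x₁,x₂,x₄}, {x₁,x₄,x₅}, {x₁,x₂,x₃,x₅}, S }.
Iteration 1 adds 5:
  {x₄}  = S∖{x₁,x₂,x₃,x₅}
  {x₂,x₃}  = S∖{x₁,x₄,x₅}
  {x₃,x₅}  = S∖{x₁,x₂,x₄}
  {x₂,x₃,x₅}  = S∖{x₁,x₄}
  {x₁,x₂,x₄,x₅}  = {x₁,x₄,x₅} ∪ {x₁,x₂,x₄}
Iteration 2 adds 6:
  {x₃}  = S∖{x₁,x₂,x₄,x₅}
  {x₂,x₃,x₄}  = {x₂,x₃} ∪ {x₄}
  {x₃,x₄,x₅}  = {x₄} ∪ {x₃,x₅}
  {x₁,x₂,x₃,x₄}  = {x₁,x₂,x₄} ∪ {x₂,x₃}
  {x₁,x₃,x₄,x₅}  = {x₁,x₄,x₅} ∪ {x₃,x₅}
  {x₂,x₃,x₄,x₅}  = {x₂,x₃,x₅} ∪ {x₄}
Iteration 3 adds 7:
  {x₁}  = S∖{x₂,x₃,x₄,x₅}
  {x₂}  = S∖{x₁,x₃,x₄,x₅}
  {x₅}  = S∖{x₁,x₂,x₃,x₄}
  {x₁,x₂}  = S∖{x₃,x₄,x₅}
  {x₁,x₅}  = S∖{x₂,x₃,x₄}
  {x₃,x₄}  = {x₃} ∪ {x₄}
  {x₁,x₃,x₄}  = {x₃} ∪ {x₁,x₄}
Iteration 4 (7 new):
  {x₁,x₃}  = {x₃} ∪ {x₁}
  {x₂,x₄}  = {x₂} ∪ {x₄}
  {x₂,x₅}  = S∖{x₁,x₃,x₄}
  {x₄,x₅}  = {x₅} ∪ {x₄}
  {x₁,x₂,x₃}  = {x₁,x₂} ∪ {x₃}
  {x₁,x₂,x₅}  = S∖{x₃,x₄}
  {x₁,x₃,x₅}  = {x₃} ∪ {x₁,x₅}
Iteration 5. New:
  {x₂,x₄,x₅}  = S∖{x₁,x₃}
Iteration 6: already closed under ᶜ and ∪.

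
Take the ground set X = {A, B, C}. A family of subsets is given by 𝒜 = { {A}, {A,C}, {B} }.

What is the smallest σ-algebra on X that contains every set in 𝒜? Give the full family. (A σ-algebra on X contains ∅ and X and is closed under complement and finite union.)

Start: 𝒜 ∪ {∅, X} = { {}, {A}, {B}, {A,C}, X }.
Step 1: 2 new —
  {A,B}  = {B} ∪ {A}
  {B,C}  = {A}ᶜ
  (now 7)
Step 2 (1 new):
  {C}  = {A,B}ᶜ
  (now 8)
Step 3: stable.

Hence σ(𝒜) has 8 members: { {}, {A}, {B}, {C}, {A,B}, {A,C}, {B,C}, X }.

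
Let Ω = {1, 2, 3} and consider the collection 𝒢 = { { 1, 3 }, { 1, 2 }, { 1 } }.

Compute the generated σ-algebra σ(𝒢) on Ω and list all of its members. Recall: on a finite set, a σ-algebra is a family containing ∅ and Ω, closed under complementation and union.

Start: 𝒢 ∪ {∅, Ω} = { ∅, { 1 }, { 1, 2 }, { 1, 3 }, Ω }.
Step 1. New:
  { 2 }  = ᶜ of { 1, 3 }
  { 3 }  = ᶜ of { 1, 2 }
  { 2, 3 }  = ᶜ of { 1 }
Step 2: no new sets; the family is a σ-algebra.

|σ(𝒢)| = 8.  σ(𝒢) = { ∅, { 1 }, { 2 }, { 3 }, { 1, 2 }, { 1, 3 }, { 2, 3 }, Ω }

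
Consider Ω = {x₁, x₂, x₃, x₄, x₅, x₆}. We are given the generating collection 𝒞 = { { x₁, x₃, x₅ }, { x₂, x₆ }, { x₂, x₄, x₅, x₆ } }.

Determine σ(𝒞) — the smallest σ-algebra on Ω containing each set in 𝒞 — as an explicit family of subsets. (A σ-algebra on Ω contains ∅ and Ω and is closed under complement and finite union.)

σ(𝒞) = { ∅, { x₄ }, { x₅ }, { x₁, x₃ }, { x₂, x₆ }, { x₄, x₅ }, { x₁, x₃, x₄ }, { x₁, x₃, x₅ }, { x₂, x₄, x₆ }, { x₂, x₅, x₆ }, { x₁, x₂, x₃, x₆ }, { x₁, x₃, x₄, x₅ }, { x₂, x₄, x₅, x₆ }, { x₁, x₂, x₃, x₄, x₆ }, { x₁, x₂, x₃, x₅, x₆ }, Ω }

Derivation:
Start: 𝒞 ∪ {∅, Ω} = { ∅, { x₂, x₆ }, { x₁, x₃, x₅ }, { x₂, x₄, x₅, x₆ }, Ω }.
Step 1: +4 →
  { x₁, x₃ }  = Ω∖{ x₂, x₄, x₅, x₆ }
  { x₂, x₄, x₆ }  = Ω∖{ x₁, x₃, x₅ }
  { x₁, x₃, x₄, x₅ }  = Ω∖{ x₂, x₆ }
  { x₁, x₂, x₃, x₅, x₆ }  = { x₁, x₃, x₅ } ∪ { x₂, x₆ }
  — 9 sets.
Step 2 adds 3:
  { x₄ }  = Ω∖{ x₁, x₂, x₃, x₅, x₆ }
  { x₁, x₂, x₃, x₆ }  = { x₂, x₆ } ∪ { x₁, x₃ }
  { x₁, x₂, x₃, x₄, x₆ }  = { x₂, x₄, x₆ } ∪ { x₁, x₃ }
  — 12 sets.
Step 3: 3 new —
  { x₅ }  = Ω∖{ x₁, x₂, x₃, x₄, x₆ }
  { x₄, x₅ }  = Ω∖{ x₁, x₂, x₃, x₆ }
  { x₁, x₃, x₄ }  = { x₁, x₃ } ∪ { x₄ }
  — 15 sets.
Step 4 (1 new):
  { x₂, x₅, x₆ }  = Ω∖{ x₁, x₃, x₄ }
  — 16 sets.
Step 5: closed — nothing new.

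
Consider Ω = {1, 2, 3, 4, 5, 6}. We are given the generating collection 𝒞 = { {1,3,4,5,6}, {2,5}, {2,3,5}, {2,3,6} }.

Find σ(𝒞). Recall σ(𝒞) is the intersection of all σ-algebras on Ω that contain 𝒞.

σ(𝒞) = { ∅, {2}, {3}, {5}, {6}, {1,4}, {2,3}, {2,5}, {2,6}, {3,5}, {3,6}, {5,6}, {1,2,4}, {1,3,4}, {1,4,5}, {1,4,6}, {2,3,5}, {2,3,6}, {2,5,6}, {3,5,6}, {1,2,3,4}, {1,2,4,5}, {1,2,4,6}, {1,3,4,5}, {1,3,4,6}, {1,4,5,6}, {2,3,5,6}, {1,2,3,4,5}, {1,2,3,4,6}, {1,2,4,5,6}, {1,3,4,5,6}, Ω }

Working:
Begin from { ∅, {2,5}, {2,3,5}, {2,3,6}, {1,3,4,5,6}, Ω } (that is, 𝒞 plus ∅ and Ω).
Iteration 1: 5 new —
  {2}  = ᶜ of {1,3,4,5,6}
  {1,4,5}  = ᶜ of {2,3,6}
  {1,4,6}  = ᶜ of {2,3,5}
  {1,3,4,6}  = ᶜ of {2,5}
  {2,3,5,6}  = {2,5} ∪ {2,3,6}
  (now 11)
Iteration 2: 7 new —
  {1,4}  = ᶜ of {2,3,5,6}
  {1,2,4,5}  = {1,4,5} ∪ {2,5}
  {1,2,4,6}  = {2} ∪ {1,4,6}
  {1,4,5,6}  = {1,4,5} ∪ {1,4,6}
  {1,2,3,4,5}  = {1,4,5} ∪ {2,3,5}
  {1,2,3,4,6}  = {2,3,6} ∪ {1,4,6}
  {1,2,4,5,6}  = {2,5} ∪ {1,4,6}
  (now 18)
Iteration 3 adds 7:
  {3}  = ᶜ of {1,2,4,5,6}
  {5}  = ᶜ of {1,2,3,4,6}
  {6}  = ᶜ of {1,2,3,4,5}
  {2,3}  = ᶜ of {1,4,5,6}
  {3,5}  = ᶜ of {1,2,4,6}
  {3,6}  = ᶜ of {1,2,4,5}
  {1,2,4}  = {1,4} ∪ {2}
  (now 25)
Iteration 4: +7 →
  {2,6}  = {2} ∪ {6}
  {5,6}  = {6} ∪ {5}
  {1,3,4}  = {3} ∪ {1,4}
  {2,5,6}  = {2,5} ∪ {6}
  {3,5,6}  = ᶜ of {1,2,4}
  {1,2,3,4}  = {1,2,4} ∪ {3}
  {1,3,4,5}  = {1,4,5} ∪ {3}
  (now 32)
After Iteration 5 the family is unchanged; done.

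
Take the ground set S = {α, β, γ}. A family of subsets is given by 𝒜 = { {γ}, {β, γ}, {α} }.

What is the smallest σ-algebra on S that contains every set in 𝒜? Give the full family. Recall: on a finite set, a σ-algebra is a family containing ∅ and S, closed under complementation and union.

Answer: σ(𝒜) = { {}, {α}, {β}, {γ}, {α, β}, {α, γ}, {β, γ}, S }

Derivation:
Take S₀ = 𝒜 ∪ {∅, S} = { {}, {α}, {γ}, {β, γ}, S }.
Step 1: 2 new —
  {α, β}  = ᶜ of {γ}
  {α, γ}  = {γ} ∪ {α}
  |family| = 7
Step 2. New:
  {β}  = ᶜ of {α, γ}
  |family| = 8
After Step 3 the family is unchanged; done.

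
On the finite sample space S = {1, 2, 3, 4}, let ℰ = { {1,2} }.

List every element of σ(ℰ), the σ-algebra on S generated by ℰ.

Initial family (3 sets): { {}, {1,2}, S }.
Round 1: +1 →
  {3,4}  = S∖{1,2}
  [4 total]
Round 2 adds nothing — fixpoint reached.

Therefore σ(ℰ) = { {}, {1,2}, {3,4}, S } (|σ(ℰ)| = 4).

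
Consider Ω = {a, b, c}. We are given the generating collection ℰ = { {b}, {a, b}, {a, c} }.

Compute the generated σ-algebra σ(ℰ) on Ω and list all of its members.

Seed the family with ℰ together with ∅ and Ω: { {}, {b}, {a, b}, {a, c}, Ω }.
Pass 1 (1 new):
  {c}  = {a, b}ᶜ
Pass 2 (1 new):
  {b, c}  = {c} ∪ {b}
Pass 3: +1 →
  {a}  = {b, c}ᶜ
Pass 4: stable.

σ(ℰ) = { {}, {a}, {b}, {c}, {a, b}, {a, c}, {b, c}, Ω }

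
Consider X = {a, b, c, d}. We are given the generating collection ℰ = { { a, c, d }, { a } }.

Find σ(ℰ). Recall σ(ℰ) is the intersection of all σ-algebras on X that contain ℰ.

σ(ℰ) (8 sets): { {  }, { a }, { b }, { a, b }, { c, d }, { a, c, d }, { b, c, d }, X }

Check:
Begin from { {  }, { a }, { a, c, d }, X } (that is, ℰ plus ∅ and X).
Round 1. New:
  { b }  = complement { a, c, d }
  { b, c, d }  = complement { a }
  — 6 sets.
Round 2: +1 →
  { a, b }  = { b } ∪ { a }
  — 7 sets.
Round 3. New:
  { c, d }  = complement { a, b }
  — 8 sets.
Round 4 adds nothing — fixpoint reached.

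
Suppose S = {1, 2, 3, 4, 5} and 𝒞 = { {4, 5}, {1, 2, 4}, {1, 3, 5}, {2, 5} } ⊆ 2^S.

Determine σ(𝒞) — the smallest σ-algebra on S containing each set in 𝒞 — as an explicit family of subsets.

Initial family (6 sets): { {}, {2, 5}, {4, 5}, {1, 2, 4}, {1, 3, 5}, S }.
Step 1: 8 new —
  {2, 4}  = ᶜ of {1, 3, 5}
  {3, 5}  = ᶜ of {1, 2, 4}
  {1, 2, 3}  = ᶜ of {4, 5}
  {1, 3, 4}  = ᶜ of {2, 5}
  {2, 4, 5}  = {4, 5} ∪ {2, 5}
  {1, 2, 3, 5}  = {2, 5} ∪ {1, 3, 5}
  {1, 2, 4, 5}  = {4, 5} ∪ {1, 2, 4}
  {1, 3, 4, 5}  = {4, 5} ∪ {1, 3, 5}
  (now 14)
Step 2 adds 8:
  {2}  = ᶜ of {1, 3, 4, 5}
  {3}  = ᶜ of {1, 2, 4, 5}
  {4}  = ᶜ of {1, 2, 3, 5}
  {1, 3}  = ᶜ of {2, 4, 5}
  {2, 3, 5}  = {2, 5} ∪ {3, 5}
  {3, 4, 5}  = {4, 5} ∪ {3, 5}
  {1, 2, 3, 4}  = {1, 2, 3} ∪ {1, 2, 4}
  {2, 3, 4, 5}  = {3, 5} ∪ {2, 4}
  (now 22)
Step 3. New:
  {1}  = ᶜ of {2, 3, 4, 5}
  {5}  = ᶜ of {1, 2, 3, 4}
  {1, 2}  = ᶜ of {3, 4, 5}
  {1, 4}  = ᶜ of {2, 3, 5}
  {2, 3}  = {2} ∪ {3}
  {3, 4}  = {3} ∪ {4}
  {2, 3, 4}  = {2, 4} ∪ {3}
  (now 29)
Step 4. New:
  {1, 5}  = ᶜ of {2, 3, 4}
  {1, 2, 5}  = ᶜ of {3, 4}
  {1, 4, 5}  = ᶜ of {2, 3}
  (now 32)
Step 5: closed — nothing new.

Hence σ(𝒞) has 32 members: { {}, {1}, {2}, {3}, {4}, {5}, {1, 2}, {1, 3}, {1, 4}, {1, 5}, {2, 3}, {2, 4}, {2, 5}, {3, 4}, {3, 5}, {4, 5}, {1, 2, 3}, {1, 2, 4}, {1, 2, 5}, {1, 3, 4}, {1, 3, 5}, {1, 4, 5}, {2, 3, 4}, {2, 3, 5}, {2, 4, 5}, {3, 4, 5}, {1, 2, 3, 4}, {1, 2, 3, 5}, {1, 2, 4, 5}, {1, 3, 4, 5}, {2, 3, 4, 5}, S }.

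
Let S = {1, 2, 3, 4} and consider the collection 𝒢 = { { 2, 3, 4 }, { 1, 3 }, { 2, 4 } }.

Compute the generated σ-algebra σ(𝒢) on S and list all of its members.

σ(𝒢) (8 sets): { ∅, { 1 }, { 3 }, { 1, 3 }, { 2, 4 }, { 1, 2, 4 }, { 2, 3, 4 }, S }

Derivation:
Initial family (5 sets): { ∅, { 1, 3 }, { 2, 4 }, { 2, 3, 4 }, S }.
Step 1: 1 new —
  { 1 }  = ᶜ of { 2, 3, 4 }
  [6 total]
Step 2 adds 1:
  { 1, 2, 4 }  = { 2, 4 } ∪ { 1 }
  [7 total]
Step 3: 1 new —
  { 3 }  = ᶜ of { 1, 2, 4 }
  [8 total]
Step 4 adds nothing — fixpoint reached.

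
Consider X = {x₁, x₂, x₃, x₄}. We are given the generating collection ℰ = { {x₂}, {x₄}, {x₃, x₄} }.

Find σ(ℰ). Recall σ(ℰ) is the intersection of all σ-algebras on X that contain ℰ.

Take S₀ = ℰ ∪ {∅, X} = { ∅, {x₂}, {x₄}, {x₃, x₄}, X }.
Round 1: 5 new —
  {x₁, x₂}  = {x₃, x₄}ᶜ
  {x₂, x₄}  = {x₄} ∪ {x₂}
  {x₁, x₂, x₃}  = {x₄}ᶜ
  {x₁, x₃, x₄}  = {x₂}ᶜ
  {x₂, x₃, x₄}  = {x₃, x₄} ∪ {x₂}
Round 2: +3 →
  {x₁}  = {x₂, x₃, x₄}ᶜ
  {x₁, x₃}  = {x₂, x₄}ᶜ
  {x₁, x₂, x₄}  = {x₁, x₂} ∪ {x₄}
Round 3. New:
  {x₃}  = {x₁, x₂, x₄}ᶜ
  {x₁, x₄}  = {x₄} ∪ {x₁}
Round 4: 1 new —
  {x₂, x₃}  = {x₁, x₄}ᶜ
Round 5: no new sets; the family is a σ-algebra.

Hence σ(ℰ) has 16 members: { ∅, {x₁}, {x₂}, {x₃}, {x₄}, {x₁, x₂}, {x₁, x₃}, {x₁, x₄}, {x₂, x₃}, {x₂, x₄}, {x₃, x₄}, {x₁, x₂, x₃}, {x₁, x₂, x₄}, {x₁, x₃, x₄}, {x₂, x₃, x₄}, X }.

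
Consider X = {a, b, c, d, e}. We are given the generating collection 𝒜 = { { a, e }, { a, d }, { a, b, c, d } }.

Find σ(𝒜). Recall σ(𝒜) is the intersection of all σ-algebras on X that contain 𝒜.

Answer: σ(𝒜) = { ∅, { a }, { d }, { e }, { a, d }, { a, e }, { b, c }, { d, e }, { a, b, c }, { a, d, e }, { b, c, d }, { b, c, e }, { a, b, c, d }, { a, b, c, e }, { b, c, d, e }, X }

Check:
Seed the family with 𝒜 together with ∅ and X: { ∅, { a, d }, { a, e }, { a, b, c, d }, X }.
Pass 1 adds 4:
  { e }  = X∖{ a, b, c, d }
  { a, d, e }  = { a, d } ∪ { a, e }
  { b, c, d }  = X∖{ a, e }
  { b, c, e }  = X∖{ a, d }
  [9 total]
Pass 2: +3 →
  { b, c }  = X∖{ a, d, e }
  { a, b, c, e }  = { b, c, e } ∪ { a, e }
  { b, c, d, e }  = { b, c, d } ∪ { e }
  [12 total]
Pass 3. New:
  { a }  = X∖{ b, c, d, e }
  { d }  = X∖{ a, b, c, e }
  [14 total]
Pass 4: 2 new —
  { d, e }  = { d } ∪ { e }
  { a, b, c }  = { b, c } ∪ { a }
  [16 total]
Pass 5: closed — nothing new.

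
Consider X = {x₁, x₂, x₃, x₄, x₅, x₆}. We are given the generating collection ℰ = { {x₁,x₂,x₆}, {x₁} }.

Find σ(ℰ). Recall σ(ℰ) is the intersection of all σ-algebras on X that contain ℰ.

Begin from { {}, {x₁}, {x₁,x₂,x₆}, X } (that is, ℰ plus ∅ and X).
Pass 1 adds 2:
  {x₃,x₄,x₅}  = ᶜ of {x₁,x₂,x₆}
  {x₂,x₃,x₄,x₅,x₆}  = ᶜ of {x₁}
Pass 2 adds 1:
  {x₁,x₃,x₄,x₅}  = {x₃,x₄,x₅} ∪ {x₁}
Pass 3: 1 new —
  {x₂,x₆}  = ᶜ of {x₁,x₃,x₄,x₅}
Pass 4: no new sets; the family is a σ-algebra.

Hence σ(ℰ) has 8 members: { {}, {x₁}, {x₂,x₆}, {x₁,x₂,x₆}, {x₃,x₄,x₅}, {x₁,x₃,x₄,x₅}, {x₂,x₃,x₄,x₅,x₆}, X }.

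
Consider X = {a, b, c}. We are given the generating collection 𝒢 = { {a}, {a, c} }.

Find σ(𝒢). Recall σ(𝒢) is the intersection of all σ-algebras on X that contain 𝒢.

Start: 𝒢 ∪ {∅, X} = { {}, {a}, {a, c}, X }.
Round 1. New:
  {b}  = {a, c}ᶜ
  {b, c}  = {a}ᶜ
  — 6 sets.
Round 2 (1 new):
  {a, b}  = {b} ∪ {a}
  — 7 sets.
Round 3: 1 new —
  {c}  = {a, b}ᶜ
  — 8 sets.
After Round 4 the family is unchanged; done.

|σ(𝒢)| = 8.  σ(𝒢) = { {}, {a}, {b}, {c}, {a, b}, {a, c}, {b, c}, X }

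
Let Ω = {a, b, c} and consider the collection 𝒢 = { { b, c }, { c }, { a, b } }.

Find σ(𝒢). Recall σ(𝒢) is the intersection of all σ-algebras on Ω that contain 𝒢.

σ(𝒢) (8 sets): { {}, { a }, { b }, { c }, { a, b }, { a, c }, { b, c }, Ω }

Working:
Begin from { {}, { c }, { a, b }, { b, c }, Ω } (that is, 𝒢 plus ∅ and Ω).
Pass 1 (1 new):
  { a }  = ᶜ of { b, c }
  [6 total]
Pass 2 (1 new):
  { a, c }  = { c } ∪ { a }
  [7 total]
Pass 3: +1 →
  { b }  = ᶜ of { a, c }
  [8 total]
Pass 4 adds nothing — fixpoint reached.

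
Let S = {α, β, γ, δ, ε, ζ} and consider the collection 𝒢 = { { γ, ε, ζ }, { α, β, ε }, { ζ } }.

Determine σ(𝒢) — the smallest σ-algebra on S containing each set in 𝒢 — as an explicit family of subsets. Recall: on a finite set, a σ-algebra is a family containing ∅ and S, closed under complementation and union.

Take S₀ = 𝒢 ∪ {∅, S} = { ∅, { ζ }, { α, β, ε }, { γ, ε, ζ }, S }.
Step 1: +5 →
  { α, β, δ }  = complement { γ, ε, ζ }
  { γ, δ, ζ }  = complement { α, β, ε }
  { α, β, ε, ζ }  = { α, β, ε } ∪ { ζ }
  { α, β, γ, δ, ε }  = complement { ζ }
  { α, β, γ, ε, ζ }  = { α, β, ε } ∪ { γ, ε, ζ }
  |family| = 10
Step 2: 7 new —
  { δ }  = complement { α, β, γ, ε, ζ }
  { γ, δ }  = complement { α, β, ε, ζ }
  { α, β, δ, ε }  = { α, β, δ } ∪ { α, β, ε }
  { α, β, δ, ζ }  = { ζ } ∪ { α, β, δ }
  { γ, δ, ε, ζ }  = { γ, ε, ζ } ∪ { γ, δ, ζ }
  { α, β, γ, δ, ζ }  = { α, β, δ } ∪ { γ, δ, ζ }
  { α, β, δ, ε, ζ }  = { α, β, δ } ∪ { α, β, ε, ζ }
  |family| = 17
Step 3 (7 new):
  { γ }  = complement { α, β, δ, ε, ζ }
  { ε }  = complement { α, β, γ, δ, ζ }
  { α, β }  = complement { γ, δ, ε, ζ }
  { γ, ε }  = complement { α, β, δ, ζ }
  { γ, ζ }  = complement { α, β, δ, ε }
  { δ, ζ }  = { δ } ∪ { ζ }
  { α, β, γ, δ }  = { γ, δ } ∪ { α, β, δ }
  |family| = 24
Step 4: 8 new —
  { δ, ε }  = { ε } ∪ { δ }
  { ε, ζ }  = complement { α, β, γ, δ }
  { α, β, γ }  = { α, β } ∪ { γ }
  { α, β, ζ }  = { α, β } ∪ { ζ }
  { γ, δ, ε }  = { γ, δ } ∪ { ε }
  { δ, ε, ζ }  = { ε } ∪ { δ, ζ }
  { α, β, γ, ε }  = complement { δ, ζ }
  { α, β, γ, ζ }  = { α, β } ∪ { γ, ζ }
  |family| = 32
Step 5: already closed under ᶜ and ∪.

Therefore σ(𝒢) = { ∅, { γ }, { δ }, { ε }, { ζ }, { α, β }, { γ, δ }, { γ, ε }, { γ, ζ }, { δ, ε }, { δ, ζ }, { ε, ζ }, { α, β, γ }, { α, β, δ }, { α, β, ε }, { α, β, ζ }, { γ, δ, ε }, { γ, δ, ζ }, { γ, ε, ζ }, { δ, ε, ζ }, { α, β, γ, δ }, { α, β, γ, ε }, { α, β, γ, ζ }, { α, β, δ, ε }, { α, β, δ, ζ }, { α, β, ε, ζ }, { γ, δ, ε, ζ }, { α, β, γ, δ, ε }, { α, β, γ, δ, ζ }, { α, β, γ, ε, ζ }, { α, β, δ, ε, ζ }, S } (|σ(𝒢)| = 32).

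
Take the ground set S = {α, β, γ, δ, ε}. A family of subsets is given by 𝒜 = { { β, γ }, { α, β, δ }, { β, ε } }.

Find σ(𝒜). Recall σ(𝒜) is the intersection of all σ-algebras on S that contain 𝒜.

σ(𝒜) (16 sets): { {}, { β }, { γ }, { ε }, { α, δ }, { β, γ }, { β, ε }, { γ, ε }, { α, β, δ }, { α, γ, δ }, { α, δ, ε }, { β, γ, ε }, { α, β, γ, δ }, { α, β, δ, ε }, { α, γ, δ, ε }, S }

Check:
Start: 𝒜 ∪ {∅, S} = { {}, { β, γ }, { β, ε }, { α, β, δ }, S }.
Round 1: +6 →
  { γ, ε }  = { α, β, δ }ᶜ
  { α, γ, δ }  = { β, ε }ᶜ
  { α, δ, ε }  = { β, γ }ᶜ
  { β, γ, ε }  = { β, ε } ∪ { β, γ }
  { α, β, γ, δ }  = { β, γ } ∪ { α, β, δ }
  { α, β, δ, ε }  = { β, ε } ∪ { α, β, δ }
  [11 total]
Round 2: 4 new —
  { γ }  = { α, β, δ, ε }ᶜ
  { ε }  = { α, β, γ, δ }ᶜ
  { α, δ }  = { β, γ, ε }ᶜ
  { α, γ, δ, ε }  = { α, δ, ε } ∪ { α, γ, δ }
  [15 total]
Round 3: +1 →
  { β }  = { α, γ, δ, ε }ᶜ
  [16 total]
After Round 4 the family is unchanged; done.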